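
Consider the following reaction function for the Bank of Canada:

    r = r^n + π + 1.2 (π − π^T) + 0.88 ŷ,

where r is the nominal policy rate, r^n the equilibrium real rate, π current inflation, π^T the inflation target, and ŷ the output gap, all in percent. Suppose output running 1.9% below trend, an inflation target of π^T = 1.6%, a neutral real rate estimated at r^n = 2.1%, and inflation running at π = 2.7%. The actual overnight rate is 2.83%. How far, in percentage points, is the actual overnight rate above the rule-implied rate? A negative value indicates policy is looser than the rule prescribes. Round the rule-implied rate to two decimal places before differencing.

-1.62 pp

Output 1.9% below potential → ŷ = -1.9.
r = 2.1 + 2.7 + 1.2 × (2.7 − 1.6) + 0.88 × (-1.9)
   = 2.1 + 2.7 + 1.32 − 1.672 = 4.45
Deviation = 2.83 − 4.45 = -1.62 pp.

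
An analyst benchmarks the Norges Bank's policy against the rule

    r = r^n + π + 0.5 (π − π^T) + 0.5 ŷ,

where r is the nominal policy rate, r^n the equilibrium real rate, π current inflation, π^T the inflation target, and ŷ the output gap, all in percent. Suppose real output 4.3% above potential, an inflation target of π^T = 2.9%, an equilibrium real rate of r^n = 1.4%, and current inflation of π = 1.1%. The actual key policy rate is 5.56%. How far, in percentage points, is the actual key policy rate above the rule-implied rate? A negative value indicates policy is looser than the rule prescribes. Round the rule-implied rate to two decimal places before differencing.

Output 4.3% above potential → ŷ = 4.3.
r = 1.4 + 1.1 + 0.5 × (1.1 − 2.9) + 0.5 × 4.3
   = 1.4 + 1.1 − 0.9 + 2.15 = 3.75
Deviation = 5.56 − 3.75 = 1.81 pp.

1.81 pp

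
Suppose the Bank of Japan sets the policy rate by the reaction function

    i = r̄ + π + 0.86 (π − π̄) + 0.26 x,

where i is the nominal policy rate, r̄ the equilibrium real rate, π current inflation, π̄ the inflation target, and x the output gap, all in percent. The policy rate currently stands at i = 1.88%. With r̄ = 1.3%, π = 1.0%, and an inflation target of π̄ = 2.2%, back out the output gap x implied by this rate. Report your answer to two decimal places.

0.26 x = 1.88 − 1.3 − 1.0 − 0.86 × (1.0 − 2.2) = 0.612
x = 0.612 / 0.26 = 2.35

2.35%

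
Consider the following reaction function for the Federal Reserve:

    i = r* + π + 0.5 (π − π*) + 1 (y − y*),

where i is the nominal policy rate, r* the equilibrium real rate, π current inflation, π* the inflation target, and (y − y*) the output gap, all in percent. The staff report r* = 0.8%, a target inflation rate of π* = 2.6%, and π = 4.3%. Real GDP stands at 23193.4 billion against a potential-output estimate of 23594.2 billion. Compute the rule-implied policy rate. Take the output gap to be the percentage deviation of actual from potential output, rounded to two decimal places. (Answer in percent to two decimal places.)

Output gap = 100 × (23193.4 − 23594.2) / 23594.2 = -1.70%.
i = 0.80 + 4.30 + 0.5 × (4.30 − 2.60) + 1 × (-1.70)
   = 0.80 + 4.3 + 0.85 − 1.7 = 4.25

4.25%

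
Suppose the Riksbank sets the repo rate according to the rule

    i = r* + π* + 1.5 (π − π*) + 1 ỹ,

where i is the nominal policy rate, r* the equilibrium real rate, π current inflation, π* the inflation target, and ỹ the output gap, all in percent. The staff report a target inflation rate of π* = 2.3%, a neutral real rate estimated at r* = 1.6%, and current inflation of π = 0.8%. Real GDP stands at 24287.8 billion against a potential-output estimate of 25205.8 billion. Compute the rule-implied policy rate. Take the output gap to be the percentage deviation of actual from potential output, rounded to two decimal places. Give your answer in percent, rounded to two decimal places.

-1.99%

Output gap = 100 × (24287.8 − 25205.8) / 25205.8 = -3.64%.
i = 1.60 + 2.30 + 1.5 × (0.80 − 2.30) + 1 × (-3.64)
   = 1.60 + 2.3 − 2.25 − 3.64 = -1.99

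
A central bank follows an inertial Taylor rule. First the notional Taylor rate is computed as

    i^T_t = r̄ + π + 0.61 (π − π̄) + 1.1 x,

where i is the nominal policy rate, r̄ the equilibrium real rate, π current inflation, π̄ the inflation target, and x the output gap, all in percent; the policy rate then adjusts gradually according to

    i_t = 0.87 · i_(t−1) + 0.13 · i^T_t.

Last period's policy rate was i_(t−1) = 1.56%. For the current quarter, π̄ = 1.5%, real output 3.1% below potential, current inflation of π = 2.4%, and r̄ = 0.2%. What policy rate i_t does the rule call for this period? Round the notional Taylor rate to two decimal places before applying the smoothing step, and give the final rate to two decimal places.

Output 3.1% below potential → x = -3.1.
i^T_t = 0.2 + 2.4 + 0.61 × (2.4 − 1.5) + 1.1 × (-3.1)
   = 0.2 + 2.4 + 0.549 − 3.41 = -0.26
i_t = 0.87 × 1.56 + 0.13 × (-0.26) = 1.3572 − 0.0338 = 1.32

1.32%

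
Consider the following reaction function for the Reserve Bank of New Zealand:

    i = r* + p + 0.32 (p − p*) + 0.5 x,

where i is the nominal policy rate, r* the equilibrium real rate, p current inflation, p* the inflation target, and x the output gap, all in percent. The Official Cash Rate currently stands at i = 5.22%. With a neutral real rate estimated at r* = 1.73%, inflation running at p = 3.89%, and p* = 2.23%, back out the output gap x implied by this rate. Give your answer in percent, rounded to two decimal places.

0.5 x = 5.22 − 1.73 − 3.89 − 0.32 × (3.89 − 2.23) = -0.9312
x = -0.9312 / 0.5 = -1.86

-1.86%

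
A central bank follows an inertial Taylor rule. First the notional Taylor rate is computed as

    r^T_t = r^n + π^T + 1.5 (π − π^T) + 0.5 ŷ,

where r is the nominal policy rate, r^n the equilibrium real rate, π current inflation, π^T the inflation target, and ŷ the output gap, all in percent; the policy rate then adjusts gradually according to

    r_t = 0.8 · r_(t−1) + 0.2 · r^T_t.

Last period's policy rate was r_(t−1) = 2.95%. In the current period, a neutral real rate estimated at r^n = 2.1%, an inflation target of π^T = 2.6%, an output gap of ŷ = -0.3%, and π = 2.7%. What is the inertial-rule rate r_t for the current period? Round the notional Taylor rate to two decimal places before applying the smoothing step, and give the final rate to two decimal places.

3.30%

r^T_t = 2.1 + 2.6 + 1.5 × (2.7 − 2.6) + 0.5 × (-0.3)
   = 2.1 + 2.6 + 0.15 − 0.15 = 4.70
r_t = 0.8 × 2.95 + 0.2 × 4.70 = 2.36 + 0.94 = 3.30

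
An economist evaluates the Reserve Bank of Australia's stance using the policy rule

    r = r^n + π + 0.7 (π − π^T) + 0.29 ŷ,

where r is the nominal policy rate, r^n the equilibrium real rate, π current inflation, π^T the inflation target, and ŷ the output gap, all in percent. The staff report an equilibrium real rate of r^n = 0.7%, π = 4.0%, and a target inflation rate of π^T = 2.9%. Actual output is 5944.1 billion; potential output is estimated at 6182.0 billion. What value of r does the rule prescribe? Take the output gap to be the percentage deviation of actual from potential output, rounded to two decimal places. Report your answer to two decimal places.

Output gap = 100 × (5944.1 − 6182.0) / 6182.0 = -3.85%.
r = 0.70 + 4.00 + 0.7 × (4.00 − 2.90) + 0.29 × (-3.85)
   = 0.70 + 4 + 0.77 − 1.1165 = 4.35

4.35%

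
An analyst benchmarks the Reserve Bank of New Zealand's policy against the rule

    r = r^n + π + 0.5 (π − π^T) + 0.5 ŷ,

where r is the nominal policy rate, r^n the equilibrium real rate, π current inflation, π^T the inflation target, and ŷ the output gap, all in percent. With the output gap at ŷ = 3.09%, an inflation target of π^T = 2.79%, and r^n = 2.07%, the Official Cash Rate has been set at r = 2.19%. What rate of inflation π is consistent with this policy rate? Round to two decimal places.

Collecting π: r = r^n + (1 + 0.5) π − 0.5 π^T + 0.5 ŷ
1.5 π = 2.19 − 2.07 + 0.5 × 2.79 − 0.5 × 3.09 = -0.03
π = -0.03 / 1.5 = -0.02

-0.02%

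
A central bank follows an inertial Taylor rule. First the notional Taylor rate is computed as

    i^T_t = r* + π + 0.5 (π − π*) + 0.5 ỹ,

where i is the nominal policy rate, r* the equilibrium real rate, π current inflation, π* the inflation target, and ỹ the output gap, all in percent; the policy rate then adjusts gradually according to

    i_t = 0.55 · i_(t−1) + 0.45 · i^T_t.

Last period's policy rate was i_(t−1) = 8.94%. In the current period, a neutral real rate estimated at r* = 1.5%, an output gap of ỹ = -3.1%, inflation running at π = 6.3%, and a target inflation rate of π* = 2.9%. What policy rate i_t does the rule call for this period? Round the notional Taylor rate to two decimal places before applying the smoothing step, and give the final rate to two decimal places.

8.49%

i^T_t = 1.5 + 6.3 + 0.5 × (6.3 − 2.9) + 0.5 × (-3.1)
   = 1.5 + 6.3 + 1.7 − 1.55 = 7.95
i_t = 0.55 × 8.94 + 0.45 × 7.95 = 4.917 + 3.5775 = 8.49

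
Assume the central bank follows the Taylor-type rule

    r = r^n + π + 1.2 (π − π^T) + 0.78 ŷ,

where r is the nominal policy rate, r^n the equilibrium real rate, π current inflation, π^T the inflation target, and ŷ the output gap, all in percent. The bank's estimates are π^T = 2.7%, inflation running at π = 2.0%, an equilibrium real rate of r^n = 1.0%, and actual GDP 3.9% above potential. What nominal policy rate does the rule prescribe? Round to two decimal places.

5.20%

Output 3.9% above potential → ŷ = 3.9.
r = 1.0 + 2.0 + 1.2 × (2.0 − 2.7) + 0.78 × 3.9
   = 1.0 + 2 − 0.84 + 3.042 = 5.20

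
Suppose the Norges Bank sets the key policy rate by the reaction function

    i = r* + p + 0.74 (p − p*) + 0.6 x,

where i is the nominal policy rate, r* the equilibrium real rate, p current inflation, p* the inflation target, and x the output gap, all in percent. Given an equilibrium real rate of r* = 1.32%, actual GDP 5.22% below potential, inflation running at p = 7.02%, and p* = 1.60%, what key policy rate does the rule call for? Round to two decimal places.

Output 5.22% below potential → x = -5.22.
i = 1.32 + 7.02 + 0.74 × (7.02 − 1.60) + 0.6 × (-5.22)
   = 1.32 + 7.02 + 4.0108 − 3.132 = 9.22

9.22%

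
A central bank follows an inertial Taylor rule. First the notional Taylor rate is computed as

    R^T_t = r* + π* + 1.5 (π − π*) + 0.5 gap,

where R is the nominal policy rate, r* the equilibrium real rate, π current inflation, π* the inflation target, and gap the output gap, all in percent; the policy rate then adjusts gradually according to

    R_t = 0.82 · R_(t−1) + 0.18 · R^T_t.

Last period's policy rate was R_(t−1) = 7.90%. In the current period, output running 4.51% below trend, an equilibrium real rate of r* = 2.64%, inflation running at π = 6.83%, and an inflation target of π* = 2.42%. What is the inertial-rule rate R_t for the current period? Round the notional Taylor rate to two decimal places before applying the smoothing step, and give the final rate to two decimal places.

Output 4.51% below potential → gap = -4.51.
R^T_t = 2.64 + 2.42 + 1.5 × (6.83 − 2.42) + 0.5 × (-4.51)
   = 2.64 + 2.42 + 6.615 − 2.255 = 9.42
R_t = 0.82 × 7.90 + 0.18 × 9.42 = 6.478 + 1.6956 = 8.17

8.17%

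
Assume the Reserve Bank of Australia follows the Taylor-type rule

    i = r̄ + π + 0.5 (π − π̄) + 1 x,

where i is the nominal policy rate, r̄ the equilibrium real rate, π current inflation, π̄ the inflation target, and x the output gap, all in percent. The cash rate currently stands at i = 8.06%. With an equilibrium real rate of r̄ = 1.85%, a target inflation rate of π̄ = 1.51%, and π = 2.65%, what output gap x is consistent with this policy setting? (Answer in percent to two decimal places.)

1 x = 8.06 − 1.85 − 2.65 − 0.5 × (2.65 − 1.51) = 2.99
x = 2.99 / 1 = 2.99

2.99%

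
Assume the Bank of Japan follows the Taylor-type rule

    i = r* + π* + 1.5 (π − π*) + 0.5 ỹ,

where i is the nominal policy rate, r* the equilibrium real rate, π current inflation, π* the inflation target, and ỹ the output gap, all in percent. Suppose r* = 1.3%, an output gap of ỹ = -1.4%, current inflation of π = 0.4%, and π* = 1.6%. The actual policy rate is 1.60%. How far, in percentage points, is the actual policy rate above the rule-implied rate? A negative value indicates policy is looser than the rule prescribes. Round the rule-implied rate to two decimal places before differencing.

1.20 pp

i = 1.3 + 1.6 + 1.5 × (0.4 − 1.6) + 0.5 × (-1.4)
   = 1.3 + 1.6 − 1.8 − 0.7 = 0.40
Deviation = 1.60 − 0.40 = 1.20 pp.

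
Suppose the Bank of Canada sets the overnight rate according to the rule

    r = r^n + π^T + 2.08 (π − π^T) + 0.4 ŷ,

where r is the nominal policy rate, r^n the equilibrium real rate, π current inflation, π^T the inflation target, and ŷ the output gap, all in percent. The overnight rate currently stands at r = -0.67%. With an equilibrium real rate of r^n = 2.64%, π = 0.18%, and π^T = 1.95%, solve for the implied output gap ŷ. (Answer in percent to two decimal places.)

0.4 ŷ = -0.67 − 2.64 − 1.95 − 2.08 × (0.18 − 1.95) = -1.5784
ŷ = -1.5784 / 0.4 = -3.95

-3.95%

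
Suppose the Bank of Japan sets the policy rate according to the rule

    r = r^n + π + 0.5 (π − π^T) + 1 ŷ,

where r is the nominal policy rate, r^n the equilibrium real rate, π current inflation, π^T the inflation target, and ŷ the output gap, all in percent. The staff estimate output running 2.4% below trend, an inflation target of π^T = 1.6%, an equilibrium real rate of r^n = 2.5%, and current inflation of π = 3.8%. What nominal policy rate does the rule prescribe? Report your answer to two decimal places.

5.00%

Output 2.4% below potential → ŷ = -2.4.
r = 2.5 + 3.8 + 0.5 × (3.8 − 1.6) + 1 × (-2.4)
   = 2.5 + 3.8 + 1.1 − 2.4 = 5.00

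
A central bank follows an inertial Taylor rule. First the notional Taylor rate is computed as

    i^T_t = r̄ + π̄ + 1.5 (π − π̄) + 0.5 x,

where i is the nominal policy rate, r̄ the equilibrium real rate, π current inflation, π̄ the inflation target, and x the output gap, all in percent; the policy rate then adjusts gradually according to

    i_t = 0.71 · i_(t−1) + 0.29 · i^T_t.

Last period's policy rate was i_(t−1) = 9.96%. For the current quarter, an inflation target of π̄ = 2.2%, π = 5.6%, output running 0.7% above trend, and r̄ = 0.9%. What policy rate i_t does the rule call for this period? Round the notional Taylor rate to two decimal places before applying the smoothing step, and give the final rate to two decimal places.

9.55%

Output 0.7% above potential → x = 0.7.
i^T_t = 0.9 + 2.2 + 1.5 × (5.6 − 2.2) + 0.5 × 0.7
   = 0.9 + 2.2 + 5.1 + 0.35 = 8.55
i_t = 0.71 × 9.96 + 0.29 × 8.55 = 7.0716 + 2.4795 = 9.55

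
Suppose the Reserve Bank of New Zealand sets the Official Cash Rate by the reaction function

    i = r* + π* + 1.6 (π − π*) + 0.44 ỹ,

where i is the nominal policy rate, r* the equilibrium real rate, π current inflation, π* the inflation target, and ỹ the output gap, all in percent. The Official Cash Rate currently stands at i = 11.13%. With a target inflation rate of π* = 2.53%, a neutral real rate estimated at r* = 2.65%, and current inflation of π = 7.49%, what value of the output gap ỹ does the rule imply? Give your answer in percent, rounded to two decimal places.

0.44 ỹ = 11.13 − 2.65 − 2.53 − 1.6 × (7.49 − 2.53) = -1.986
ỹ = -1.986 / 0.44 = -4.51

-4.51%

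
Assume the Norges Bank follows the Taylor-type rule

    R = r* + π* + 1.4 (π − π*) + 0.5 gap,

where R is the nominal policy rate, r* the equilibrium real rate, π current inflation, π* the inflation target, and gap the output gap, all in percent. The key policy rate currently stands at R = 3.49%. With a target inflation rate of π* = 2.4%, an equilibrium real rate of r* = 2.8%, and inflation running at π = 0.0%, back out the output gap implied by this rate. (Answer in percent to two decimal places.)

3.30%

0.5 gap = 3.49 − 2.8 − 2.4 − 1.4 × (0.0 − 2.4) = 1.65
gap = 1.65 / 0.5 = 3.30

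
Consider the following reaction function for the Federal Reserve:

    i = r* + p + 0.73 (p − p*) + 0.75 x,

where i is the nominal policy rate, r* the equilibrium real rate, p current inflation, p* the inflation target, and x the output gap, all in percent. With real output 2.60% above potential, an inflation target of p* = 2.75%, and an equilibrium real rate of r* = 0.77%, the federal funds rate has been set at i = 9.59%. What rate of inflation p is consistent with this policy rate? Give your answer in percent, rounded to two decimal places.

5.13%

Output 2.60% above potential → x = 2.60.
Collecting p: i = r* + (1 + 0.73) p − 0.73 p* + 0.75 x
1.73 p = 9.59 − 0.77 + 0.73 × 2.75 − 0.75 × 2.60 = 8.8775
p = 8.8775 / 1.73 = 5.13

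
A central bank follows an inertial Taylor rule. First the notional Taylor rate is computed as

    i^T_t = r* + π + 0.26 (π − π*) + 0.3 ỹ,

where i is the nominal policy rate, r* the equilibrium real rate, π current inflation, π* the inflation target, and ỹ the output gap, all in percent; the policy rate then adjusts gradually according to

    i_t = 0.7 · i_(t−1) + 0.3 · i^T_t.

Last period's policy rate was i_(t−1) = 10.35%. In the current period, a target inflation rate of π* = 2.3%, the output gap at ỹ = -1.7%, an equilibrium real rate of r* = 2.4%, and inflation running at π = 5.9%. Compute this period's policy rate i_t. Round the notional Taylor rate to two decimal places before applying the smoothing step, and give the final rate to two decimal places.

9.86%

i^T_t = 2.4 + 5.9 + 0.26 × (5.9 − 2.3) + 0.3 × (-1.7)
   = 2.4 + 5.9 + 0.936 − 0.51 = 8.73
i_t = 0.7 × 10.35 + 0.3 × 8.73 = 7.245 + 2.619 = 9.86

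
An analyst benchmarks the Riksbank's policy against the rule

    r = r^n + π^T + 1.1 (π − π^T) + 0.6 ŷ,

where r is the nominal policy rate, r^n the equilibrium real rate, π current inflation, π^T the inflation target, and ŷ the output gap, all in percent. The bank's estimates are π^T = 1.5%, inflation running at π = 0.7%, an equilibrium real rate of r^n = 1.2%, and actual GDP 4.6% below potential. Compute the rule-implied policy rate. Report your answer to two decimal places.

Output 4.6% below potential → ŷ = -4.6.
r = 1.2 + 1.5 + 1.1 × (0.7 − 1.5) + 0.6 × (-4.6)
   = 1.2 + 1.5 − 0.88 − 2.76 = -0.94

-0.94%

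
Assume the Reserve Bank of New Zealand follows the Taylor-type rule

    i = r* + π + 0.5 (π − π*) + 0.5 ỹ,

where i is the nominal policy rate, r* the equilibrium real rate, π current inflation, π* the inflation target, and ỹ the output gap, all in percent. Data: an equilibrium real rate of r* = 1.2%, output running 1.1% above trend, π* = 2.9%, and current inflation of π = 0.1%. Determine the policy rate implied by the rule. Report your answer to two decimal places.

0.45%

Output 1.1% above potential → ỹ = 1.1.
i = 1.2 + 0.1 + 0.5 × (0.1 − 2.9) + 0.5 × 1.1
   = 1.2 + 0.1 − 1.4 + 0.55 = 0.45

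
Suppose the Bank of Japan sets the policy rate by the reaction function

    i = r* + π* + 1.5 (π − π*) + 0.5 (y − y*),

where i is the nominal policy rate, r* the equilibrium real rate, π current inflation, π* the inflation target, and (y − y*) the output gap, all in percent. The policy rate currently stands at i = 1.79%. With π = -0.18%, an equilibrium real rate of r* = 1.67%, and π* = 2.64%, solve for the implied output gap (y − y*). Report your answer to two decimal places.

3.42%

0.5 (y − y*) = 1.79 − 1.67 − 2.64 − 1.5 × ((-0.18) − 2.64) = 1.71
(y − y*) = 1.71 / 0.5 = 3.42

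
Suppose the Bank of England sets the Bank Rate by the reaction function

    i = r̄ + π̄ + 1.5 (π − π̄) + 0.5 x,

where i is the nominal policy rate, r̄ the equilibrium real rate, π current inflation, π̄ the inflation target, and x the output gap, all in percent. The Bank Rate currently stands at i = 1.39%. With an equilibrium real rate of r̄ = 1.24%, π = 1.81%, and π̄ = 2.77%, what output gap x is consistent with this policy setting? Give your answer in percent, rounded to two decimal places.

0.5 x = 1.39 − 1.24 − 2.77 − 1.5 × (1.81 − 2.77) = -1.18
x = -1.18 / 0.5 = -2.36

-2.36%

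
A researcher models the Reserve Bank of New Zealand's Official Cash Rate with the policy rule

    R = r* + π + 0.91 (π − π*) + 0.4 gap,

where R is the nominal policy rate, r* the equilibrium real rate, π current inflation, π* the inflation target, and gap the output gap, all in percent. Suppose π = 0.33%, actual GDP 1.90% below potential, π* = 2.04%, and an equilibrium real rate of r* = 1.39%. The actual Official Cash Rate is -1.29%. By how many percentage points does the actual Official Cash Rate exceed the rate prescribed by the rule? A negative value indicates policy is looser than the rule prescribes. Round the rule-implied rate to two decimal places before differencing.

-0.69 pp

Output 1.90% below potential → gap = -1.90.
R = 1.39 + 0.33 + 0.91 × (0.33 − 2.04) + 0.4 × (-1.90)
   = 1.39 + 0.33 − 1.5561 − 0.76 = -0.60
Deviation = -1.29 − (-0.60) = -0.69 pp.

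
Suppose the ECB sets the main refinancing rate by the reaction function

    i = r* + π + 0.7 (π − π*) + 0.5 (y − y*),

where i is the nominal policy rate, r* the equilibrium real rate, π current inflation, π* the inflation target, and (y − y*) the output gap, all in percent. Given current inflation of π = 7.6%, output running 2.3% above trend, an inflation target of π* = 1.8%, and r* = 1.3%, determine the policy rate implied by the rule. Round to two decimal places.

14.11%

Output 2.3% above potential → (y − y*) = 2.3.
i = 1.3 + 7.6 + 0.7 × (7.6 − 1.8) + 0.5 × 2.3
   = 1.3 + 7.6 + 4.06 + 1.15 = 14.11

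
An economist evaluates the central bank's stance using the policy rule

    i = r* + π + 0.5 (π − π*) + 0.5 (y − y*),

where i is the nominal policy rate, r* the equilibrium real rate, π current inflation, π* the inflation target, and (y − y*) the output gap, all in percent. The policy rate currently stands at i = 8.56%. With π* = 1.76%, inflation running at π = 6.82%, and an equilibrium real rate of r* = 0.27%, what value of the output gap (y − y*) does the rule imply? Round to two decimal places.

-2.12%

0.5 (y − y*) = 8.56 − 0.27 − 6.82 − 0.5 × (6.82 − 1.76) = -1.06
(y − y*) = -1.06 / 0.5 = -2.12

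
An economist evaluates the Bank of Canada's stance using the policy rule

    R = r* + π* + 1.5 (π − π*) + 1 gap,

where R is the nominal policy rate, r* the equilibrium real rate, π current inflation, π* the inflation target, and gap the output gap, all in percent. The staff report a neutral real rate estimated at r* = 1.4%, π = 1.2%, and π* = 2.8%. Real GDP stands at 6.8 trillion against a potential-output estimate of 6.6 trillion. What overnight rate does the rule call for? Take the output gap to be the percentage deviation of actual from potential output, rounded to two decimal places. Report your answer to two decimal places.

Output gap = 100 × (6.8 − 6.6) / 6.6 = 3.03%.
R = 1.40 + 2.80 + 1.5 × (1.20 − 2.80) + 1 × 3.03
   = 1.40 + 2.8 − 2.4 + 3.03 = 4.83

4.83%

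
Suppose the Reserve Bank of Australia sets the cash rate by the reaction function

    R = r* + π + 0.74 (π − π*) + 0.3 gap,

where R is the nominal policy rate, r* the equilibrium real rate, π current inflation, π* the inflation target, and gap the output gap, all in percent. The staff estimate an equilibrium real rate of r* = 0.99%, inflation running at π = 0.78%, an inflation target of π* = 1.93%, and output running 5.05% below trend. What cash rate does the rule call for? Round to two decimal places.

-0.60%

Output 5.05% below potential → gap = -5.05.
R = 0.99 + 0.78 + 0.74 × (0.78 − 1.93) + 0.3 × (-5.05)
   = 0.99 + 0.78 − 0.851 − 1.515 = -0.60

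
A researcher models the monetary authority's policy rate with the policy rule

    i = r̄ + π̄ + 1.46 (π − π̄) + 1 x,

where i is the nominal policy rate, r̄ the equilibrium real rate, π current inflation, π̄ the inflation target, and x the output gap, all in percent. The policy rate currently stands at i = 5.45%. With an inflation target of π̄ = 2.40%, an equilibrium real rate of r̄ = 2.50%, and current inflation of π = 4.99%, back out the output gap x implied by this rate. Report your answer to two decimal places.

-3.23%

1 x = 5.45 − 2.50 − 2.40 − 1.46 × (4.99 − 2.40) = -3.2314
x = -3.2314 / 1 = -3.23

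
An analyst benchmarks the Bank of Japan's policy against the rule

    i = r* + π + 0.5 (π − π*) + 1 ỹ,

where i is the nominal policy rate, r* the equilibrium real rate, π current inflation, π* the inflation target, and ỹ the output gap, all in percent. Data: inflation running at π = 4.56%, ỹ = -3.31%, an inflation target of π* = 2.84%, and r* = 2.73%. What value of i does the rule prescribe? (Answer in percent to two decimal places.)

i = 2.73 + 4.56 + 0.5 × (4.56 − 2.84) + 1 × (-3.31)
   = 2.73 + 4.56 + 0.86 − 3.31 = 4.84

4.84%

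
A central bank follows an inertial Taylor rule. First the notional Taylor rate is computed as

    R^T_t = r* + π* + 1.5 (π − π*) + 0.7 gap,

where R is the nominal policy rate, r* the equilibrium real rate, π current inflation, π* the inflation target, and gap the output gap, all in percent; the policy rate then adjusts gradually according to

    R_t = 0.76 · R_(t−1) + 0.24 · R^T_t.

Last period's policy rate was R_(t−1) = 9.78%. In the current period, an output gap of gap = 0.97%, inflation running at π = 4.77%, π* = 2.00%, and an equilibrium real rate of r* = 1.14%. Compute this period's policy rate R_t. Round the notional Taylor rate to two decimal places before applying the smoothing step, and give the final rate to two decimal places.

9.35%

R^T_t = 1.14 + 2.00 + 1.5 × (4.77 − 2.00) + 0.7 × 0.97
   = 1.14 + 2 + 4.155 + 0.679 = 7.97
R_t = 0.76 × 9.78 + 0.24 × 7.97 = 7.4328 + 1.9128 = 9.35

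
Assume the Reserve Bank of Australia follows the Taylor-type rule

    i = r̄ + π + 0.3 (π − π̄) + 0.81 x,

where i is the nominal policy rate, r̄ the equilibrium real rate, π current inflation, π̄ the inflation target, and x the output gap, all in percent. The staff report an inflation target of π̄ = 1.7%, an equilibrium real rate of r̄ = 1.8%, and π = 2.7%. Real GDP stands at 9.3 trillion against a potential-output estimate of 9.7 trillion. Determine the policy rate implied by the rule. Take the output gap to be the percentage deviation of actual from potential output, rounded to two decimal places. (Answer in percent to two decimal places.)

Output gap = 100 × (9.3 − 9.7) / 9.7 = -4.12%.
i = 1.80 + 2.70 + 0.3 × (2.70 − 1.70) + 0.81 × (-4.12)
   = 1.80 + 2.7 + 0.3 − 3.3372 = 1.46

1.46%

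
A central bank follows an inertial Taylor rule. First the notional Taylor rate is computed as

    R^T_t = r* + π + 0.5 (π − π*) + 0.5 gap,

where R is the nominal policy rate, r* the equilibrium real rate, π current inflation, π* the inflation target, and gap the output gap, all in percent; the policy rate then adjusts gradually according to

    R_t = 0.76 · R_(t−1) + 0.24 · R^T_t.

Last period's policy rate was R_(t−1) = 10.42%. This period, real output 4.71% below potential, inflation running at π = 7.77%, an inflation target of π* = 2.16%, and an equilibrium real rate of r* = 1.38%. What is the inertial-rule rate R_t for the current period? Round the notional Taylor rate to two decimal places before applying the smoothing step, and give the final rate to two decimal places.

10.22%

Output 4.71% below potential → gap = -4.71.
R^T_t = 1.38 + 7.77 + 0.5 × (7.77 − 2.16) + 0.5 × (-4.71)
   = 1.38 + 7.77 + 2.805 − 2.355 = 9.60
R_t = 0.76 × 10.42 + 0.24 × 9.60 = 7.9192 + 2.304 = 10.22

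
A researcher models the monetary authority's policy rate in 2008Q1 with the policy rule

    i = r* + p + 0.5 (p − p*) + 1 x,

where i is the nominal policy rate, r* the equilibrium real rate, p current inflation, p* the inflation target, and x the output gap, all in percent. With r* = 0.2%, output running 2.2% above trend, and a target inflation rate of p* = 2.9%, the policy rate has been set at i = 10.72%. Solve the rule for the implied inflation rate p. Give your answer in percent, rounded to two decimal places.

Output 2.2% above potential → x = 2.2.
Collecting p: i = r* + (1 + 0.5) p − 0.5 p* + 1 x
1.5 p = 10.72 − 0.2 + 0.5 × 2.9 − 1 × 2.2 = 9.77
p = 9.77 / 1.5 = 6.51

6.51%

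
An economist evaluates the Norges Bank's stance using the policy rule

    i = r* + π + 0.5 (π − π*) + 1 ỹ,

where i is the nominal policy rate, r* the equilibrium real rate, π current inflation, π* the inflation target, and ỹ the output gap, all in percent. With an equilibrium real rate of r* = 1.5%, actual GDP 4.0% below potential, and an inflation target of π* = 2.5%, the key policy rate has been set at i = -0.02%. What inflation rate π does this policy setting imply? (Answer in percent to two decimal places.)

Output 4.0% below potential → ỹ = -4.0.
Collecting π: i = r* + (1 + 0.5) π − 0.5 π* + 1 ỹ
1.5 π = -0.02 − 1.5 + 0.5 × 2.5 − 1 × (-4.0) = 3.73
π = 3.73 / 1.5 = 2.49

2.49%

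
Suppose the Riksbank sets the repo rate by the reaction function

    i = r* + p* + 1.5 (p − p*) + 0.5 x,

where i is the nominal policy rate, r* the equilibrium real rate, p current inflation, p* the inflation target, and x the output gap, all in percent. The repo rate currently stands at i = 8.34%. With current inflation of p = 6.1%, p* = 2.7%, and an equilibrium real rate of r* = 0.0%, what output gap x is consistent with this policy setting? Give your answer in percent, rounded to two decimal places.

0.5 x = 8.34 − 0.0 − 2.7 − 1.5 × (6.1 − 2.7) = 0.54
x = 0.54 / 0.5 = 1.08

1.08%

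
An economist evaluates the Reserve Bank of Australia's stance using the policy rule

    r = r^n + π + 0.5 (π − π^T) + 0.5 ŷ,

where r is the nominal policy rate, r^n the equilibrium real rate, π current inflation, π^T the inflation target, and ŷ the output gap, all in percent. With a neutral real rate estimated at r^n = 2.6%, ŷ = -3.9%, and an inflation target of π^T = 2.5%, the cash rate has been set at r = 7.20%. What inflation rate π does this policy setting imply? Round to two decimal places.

Collecting π: r = r^n + (1 + 0.5) π − 0.5 π^T + 0.5 ŷ
1.5 π = 7.20 − 2.6 + 0.5 × 2.5 − 0.5 × (-3.9) = 7.8
π = 7.8 / 1.5 = 5.20

5.20%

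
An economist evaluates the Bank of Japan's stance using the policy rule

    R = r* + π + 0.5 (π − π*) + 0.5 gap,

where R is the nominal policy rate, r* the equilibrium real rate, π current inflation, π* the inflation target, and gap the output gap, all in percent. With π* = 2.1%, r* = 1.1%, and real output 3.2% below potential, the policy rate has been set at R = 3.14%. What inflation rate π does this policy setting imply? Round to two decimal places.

Output 3.2% below potential → gap = -3.2.
Collecting π: R = r* + (1 + 0.5) π − 0.5 π* + 0.5 gap
1.5 π = 3.14 − 1.1 + 0.5 × 2.1 − 0.5 × (-3.2) = 4.69
π = 4.69 / 1.5 = 3.13

3.13%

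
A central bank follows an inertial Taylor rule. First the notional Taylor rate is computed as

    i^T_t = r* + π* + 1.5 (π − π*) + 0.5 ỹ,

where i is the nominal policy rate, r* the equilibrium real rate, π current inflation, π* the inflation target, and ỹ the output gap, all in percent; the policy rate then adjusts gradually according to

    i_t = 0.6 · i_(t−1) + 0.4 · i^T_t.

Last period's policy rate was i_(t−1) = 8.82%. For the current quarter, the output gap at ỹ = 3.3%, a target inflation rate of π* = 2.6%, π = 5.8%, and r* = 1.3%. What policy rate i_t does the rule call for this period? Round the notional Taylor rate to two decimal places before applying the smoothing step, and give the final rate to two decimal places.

9.43%

i^T_t = 1.3 + 2.6 + 1.5 × (5.8 − 2.6) + 0.5 × 3.3
   = 1.3 + 2.6 + 4.8 + 1.65 = 10.35
i_t = 0.6 × 8.82 + 0.4 × 10.35 = 5.292 + 4.14 = 9.43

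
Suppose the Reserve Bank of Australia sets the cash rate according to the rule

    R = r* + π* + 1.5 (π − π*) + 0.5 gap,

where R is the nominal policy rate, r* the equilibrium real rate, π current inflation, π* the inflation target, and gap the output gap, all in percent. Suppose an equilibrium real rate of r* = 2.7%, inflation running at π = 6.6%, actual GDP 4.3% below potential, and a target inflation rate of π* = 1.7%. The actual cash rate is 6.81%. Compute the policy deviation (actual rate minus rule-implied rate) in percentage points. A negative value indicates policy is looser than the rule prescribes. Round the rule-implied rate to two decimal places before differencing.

-2.79 pp

Output 4.3% below potential → gap = -4.3.
R = 2.7 + 1.7 + 1.5 × (6.6 − 1.7) + 0.5 × (-4.3)
   = 2.7 + 1.7 + 7.35 − 2.15 = 9.60
Deviation = 6.81 − 9.60 = -2.79 pp.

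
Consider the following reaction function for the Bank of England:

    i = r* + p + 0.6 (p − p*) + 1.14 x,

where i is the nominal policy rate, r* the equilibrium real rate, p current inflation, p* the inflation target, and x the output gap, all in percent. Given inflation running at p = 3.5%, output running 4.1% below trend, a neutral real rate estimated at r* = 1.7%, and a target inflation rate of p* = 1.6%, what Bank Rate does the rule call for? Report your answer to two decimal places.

Output 4.1% below potential → x = -4.1.
i = 1.7 + 3.5 + 0.6 × (3.5 − 1.6) + 1.14 × (-4.1)
   = 1.7 + 3.5 + 1.14 − 4.674 = 1.67

1.67%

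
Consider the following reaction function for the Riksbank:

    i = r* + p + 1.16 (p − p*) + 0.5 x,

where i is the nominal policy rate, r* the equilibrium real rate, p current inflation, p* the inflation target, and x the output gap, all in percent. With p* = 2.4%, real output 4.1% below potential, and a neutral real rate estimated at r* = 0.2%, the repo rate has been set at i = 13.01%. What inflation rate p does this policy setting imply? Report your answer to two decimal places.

Output 4.1% below potential → x = -4.1.
Collecting p: i = r* + (1 + 1.16) p − 1.16 p* + 0.5 x
2.16 p = 13.01 − 0.2 + 1.16 × 2.4 − 0.5 × (-4.1) = 17.644
p = 17.644 / 2.16 = 8.17

8.17%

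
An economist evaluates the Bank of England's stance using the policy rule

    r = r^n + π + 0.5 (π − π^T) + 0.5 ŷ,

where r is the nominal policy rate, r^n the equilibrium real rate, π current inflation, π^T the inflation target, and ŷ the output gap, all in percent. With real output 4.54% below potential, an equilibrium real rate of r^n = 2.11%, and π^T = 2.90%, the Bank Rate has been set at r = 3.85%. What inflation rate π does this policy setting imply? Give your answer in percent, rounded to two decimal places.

3.64%

Output 4.54% below potential → ŷ = -4.54.
Collecting π: r = r^n + (1 + 0.5) π − 0.5 π^T + 0.5 ŷ
1.5 π = 3.85 − 2.11 + 0.5 × 2.90 − 0.5 × (-4.54) = 5.46
π = 5.46 / 1.5 = 3.64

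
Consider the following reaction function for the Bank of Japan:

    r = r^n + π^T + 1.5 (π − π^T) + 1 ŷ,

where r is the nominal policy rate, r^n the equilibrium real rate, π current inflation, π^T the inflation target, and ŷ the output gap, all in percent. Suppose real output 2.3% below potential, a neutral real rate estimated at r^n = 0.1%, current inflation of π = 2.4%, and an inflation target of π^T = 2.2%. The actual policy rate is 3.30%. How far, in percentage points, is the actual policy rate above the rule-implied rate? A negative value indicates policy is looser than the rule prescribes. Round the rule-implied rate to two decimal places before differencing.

3.00 pp

Output 2.3% below potential → ŷ = -2.3.
r = 0.1 + 2.2 + 1.5 × (2.4 − 2.2) + 1 × (-2.3)
   = 0.1 + 2.2 + 0.3 − 2.3 = 0.30
Deviation = 3.30 − 0.30 = 3.00 pp.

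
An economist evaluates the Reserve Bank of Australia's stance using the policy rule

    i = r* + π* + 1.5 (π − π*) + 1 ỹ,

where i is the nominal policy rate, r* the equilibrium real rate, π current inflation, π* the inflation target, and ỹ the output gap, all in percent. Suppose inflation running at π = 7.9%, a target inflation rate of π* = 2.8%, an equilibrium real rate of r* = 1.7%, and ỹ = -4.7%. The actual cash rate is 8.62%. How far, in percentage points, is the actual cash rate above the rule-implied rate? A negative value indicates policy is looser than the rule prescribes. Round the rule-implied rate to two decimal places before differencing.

1.17 pp

i = 1.7 + 2.8 + 1.5 × (7.9 − 2.8) + 1 × (-4.7)
   = 1.7 + 2.8 + 7.65 − 4.7 = 7.45
Deviation = 8.62 − 7.45 = 1.17 pp.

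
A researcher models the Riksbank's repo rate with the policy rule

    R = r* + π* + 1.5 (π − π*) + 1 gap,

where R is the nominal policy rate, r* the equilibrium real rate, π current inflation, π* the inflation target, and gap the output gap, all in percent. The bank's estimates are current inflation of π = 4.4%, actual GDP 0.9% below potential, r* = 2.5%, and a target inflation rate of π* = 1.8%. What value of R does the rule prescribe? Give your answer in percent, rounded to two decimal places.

Output 0.9% below potential → gap = -0.9.
R = 2.5 + 1.8 + 1.5 × (4.4 − 1.8) + 1 × (-0.9)
   = 2.5 + 1.8 + 3.9 − 0.9 = 7.30

7.30%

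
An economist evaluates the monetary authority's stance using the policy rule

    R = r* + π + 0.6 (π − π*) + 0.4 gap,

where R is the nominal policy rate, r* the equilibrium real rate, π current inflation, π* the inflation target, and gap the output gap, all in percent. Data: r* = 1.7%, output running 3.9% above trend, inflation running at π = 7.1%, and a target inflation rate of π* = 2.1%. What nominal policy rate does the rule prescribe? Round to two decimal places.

Output 3.9% above potential → gap = 3.9.
R = 1.7 + 7.1 + 0.6 × (7.1 − 2.1) + 0.4 × 3.9
   = 1.7 + 7.1 + 3 + 1.56 = 13.36

13.36%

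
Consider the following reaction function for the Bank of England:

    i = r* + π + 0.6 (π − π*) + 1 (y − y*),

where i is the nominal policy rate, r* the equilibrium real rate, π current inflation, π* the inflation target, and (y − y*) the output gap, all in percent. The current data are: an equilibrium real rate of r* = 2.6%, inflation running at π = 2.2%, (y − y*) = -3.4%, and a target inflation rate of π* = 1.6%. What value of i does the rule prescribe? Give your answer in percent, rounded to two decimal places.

i = 2.6 + 2.2 + 0.6 × (2.2 − 1.6) + 1 × (-3.4)
   = 2.6 + 2.2 + 0.36 − 3.4 = 1.76

1.76%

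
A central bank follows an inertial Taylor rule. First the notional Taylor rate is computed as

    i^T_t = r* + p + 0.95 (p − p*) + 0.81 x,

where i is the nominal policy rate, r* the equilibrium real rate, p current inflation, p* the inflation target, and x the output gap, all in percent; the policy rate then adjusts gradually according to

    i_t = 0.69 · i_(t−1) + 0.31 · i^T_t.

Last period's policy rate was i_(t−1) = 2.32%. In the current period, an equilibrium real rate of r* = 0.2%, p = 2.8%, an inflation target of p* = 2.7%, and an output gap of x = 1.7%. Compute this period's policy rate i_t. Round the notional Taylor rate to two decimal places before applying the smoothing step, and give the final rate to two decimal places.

i^T_t = 0.2 + 2.8 + 0.95 × (2.8 − 2.7) + 0.81 × 1.7
   = 0.2 + 2.8 + 0.095 + 1.377 = 4.47
i_t = 0.69 × 2.32 + 0.31 × 4.47 = 1.6008 + 1.3857 = 2.99

2.99%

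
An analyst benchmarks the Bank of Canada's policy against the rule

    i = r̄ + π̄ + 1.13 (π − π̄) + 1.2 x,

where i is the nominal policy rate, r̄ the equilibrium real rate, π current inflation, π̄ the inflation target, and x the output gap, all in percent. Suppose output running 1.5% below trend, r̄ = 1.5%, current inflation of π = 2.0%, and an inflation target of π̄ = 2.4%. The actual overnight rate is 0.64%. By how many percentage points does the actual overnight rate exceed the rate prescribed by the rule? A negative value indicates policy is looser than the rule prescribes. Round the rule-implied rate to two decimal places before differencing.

-1.01 pp

Output 1.5% below potential → x = -1.5.
i = 1.5 + 2.4 + 1.13 × (2.0 − 2.4) + 1.2 × (-1.5)
   = 1.5 + 2.4 − 0.452 − 1.8 = 1.65
Deviation = 0.64 − 1.65 = -1.01 pp.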